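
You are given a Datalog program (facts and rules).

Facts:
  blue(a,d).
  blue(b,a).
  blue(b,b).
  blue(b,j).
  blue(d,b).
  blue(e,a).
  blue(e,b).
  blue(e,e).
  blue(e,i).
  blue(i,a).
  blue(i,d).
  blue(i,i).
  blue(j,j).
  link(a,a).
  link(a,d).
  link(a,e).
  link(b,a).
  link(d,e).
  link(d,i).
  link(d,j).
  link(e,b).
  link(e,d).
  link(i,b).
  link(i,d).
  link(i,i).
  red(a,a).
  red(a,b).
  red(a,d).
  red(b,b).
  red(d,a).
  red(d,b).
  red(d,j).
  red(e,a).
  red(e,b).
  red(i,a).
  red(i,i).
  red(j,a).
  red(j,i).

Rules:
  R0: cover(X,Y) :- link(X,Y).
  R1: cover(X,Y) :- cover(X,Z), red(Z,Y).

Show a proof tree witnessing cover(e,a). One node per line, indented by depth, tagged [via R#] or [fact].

cover(e,a)  [via R1]
  cover(e,d)  [via R0]
    link(e,d)  [fact]
  red(d,a)  [fact]

round 1: derive cover(a,a) via R0 from link(a,a)
round 1: derive cover(a,d) via R0 from link(a,d)
round 1: derive cover(a,e) via R0 from link(a,e)
round 1: derive cover(b,a) via R0 from link(b,a)
round 1: derive cover(d,e) via R0 from link(d,e)
round 1: derive cover(d,i) via R0 from link(d,i)
round 1: derive cover(d,j) via R0 from link(d,j)
round 1: derive cover(e,b) via R0 from link(e,b)
round 1: derive cover(e,d) via R0 from link(e,d)
round 1: derive cover(i,b) via R0 from link(i,b)
round 1: derive cover(i,d) via R0 from link(i,d)
round 1: derive cover(i,i) via R0 from link(i,i)
round 2: derive cover(a,b) via R1 from cover(a,a), red(a,b)
round 2: derive cover(a,j) via R1 from cover(a,d), red(d,j)
round 2: derive cover(b,b) via R1 from cover(b,a), red(a,b)
round 2: derive cover(b,d) via R1 from cover(b,a), red(a,d)
round 2: derive cover(d,a) via R1 from cover(d,e), red(e,a)
round 2: derive cover(d,b) via R1 from cover(d,e), red(e,b)
round 2: derive cover(e,a) via R1 from cover(e,d), red(d,a)
round 2: derive cover(e,j) via R1 from cover(e,d), red(d,j)
round 2: derive cover(i,a) via R1 from cover(i,d), red(d,a)
round 2: derive cover(i,j) via R1 from cover(i,d), red(d,j)
round 3: derive cover(a,i) via R1 from cover(a,j), red(j,i)
round 3: derive cover(b,j) via R1 from cover(b,d), red(d,j)
round 3: derive cover(d,d) via R1 from cover(d,a), red(a,d)
round 3: derive cover(e,i) via R1 from cover(e,j), red(j,i)
round 4: derive cover(b,i) via R1 from cover(b,j), red(j,i)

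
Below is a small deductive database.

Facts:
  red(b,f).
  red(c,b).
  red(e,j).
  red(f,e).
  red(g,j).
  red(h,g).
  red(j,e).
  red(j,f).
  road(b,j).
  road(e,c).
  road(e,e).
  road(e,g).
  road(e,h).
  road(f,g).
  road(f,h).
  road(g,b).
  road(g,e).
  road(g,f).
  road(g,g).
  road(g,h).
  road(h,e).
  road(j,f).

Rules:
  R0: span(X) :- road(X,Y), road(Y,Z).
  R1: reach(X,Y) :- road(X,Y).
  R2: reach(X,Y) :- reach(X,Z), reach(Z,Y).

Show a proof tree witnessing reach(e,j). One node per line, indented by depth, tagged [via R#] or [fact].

round 1: derive reach(b,j) via R1 from road(b,j)
round 1: derive reach(e,c) via R1 from road(e,c)
round 1: derive reach(e,e) via R1 from road(e,e)
round 1: derive reach(e,g) via R1 from road(e,g)
round 1: derive reach(e,h) via R1 from road(e,h)
round 1: derive reach(f,g) via R1 from road(f,g)
round 1: derive reach(f,h) via R1 from road(f,h)
round 1: derive reach(g,b) via R1 from road(g,b)
round 1: derive reach(g,e) via R1 from road(g,e)
round 1: derive reach(g,f) via R1 from road(g,f)
round 1: derive reach(g,g) via R1 from road(g,g)
round 1: derive reach(g,h) via R1 from road(g,h)
round 1: derive reach(h,e) via R1 from road(h,e)
round 1: derive reach(j,f) via R1 from road(j,f)
round 2: derive reach(b,f) via R2 from reach(b,j), reach(j,f)
round 2: derive reach(e,b) via R2 from reach(e,g), reach(g,b)
round 2: derive reach(e,f) via R2 from reach(e,g), reach(g,f)
round 2: derive reach(f,b) via R2 from reach(f,g), reach(g,b)
round 2: derive reach(f,e) via R2 from reach(f,g), reach(g,e)
round 2: derive reach(f,f) via R2 from reach(f,g), reach(g,f)
round 2: derive reach(g,c) via R2 from reach(g,e), reach(e,c)
round 2: derive reach(g,j) via R2 from reach(g,b), reach(b,j)
round 2: derive reach(h,c) via R2 from reach(h,e), reach(e,c)
round 2: derive reach(h,g) via R2 from reach(h,e), reach(e,g)
round 2: derive reach(h,h) via R2 from reach(h,e), reach(e,h)
round 2: derive reach(j,g) via R2 from reach(j,f), reach(f,g)
round 2: derive reach(j,h) via R2 from reach(j,f), reach(f,h)
round 3: derive reach(b,b) via R2 from reach(b,f), reach(f,b)
round 3: derive reach(b,e) via R2 from reach(b,f), reach(f,e)
round 3: derive reach(b,g) via R2 from reach(b,f), reach(f,g)
round 3: derive reach(b,h) via R2 from reach(b,f), reach(f,h)
round 3: derive reach(e,j) via R2 from reach(e,b), reach(b,j)
round 3: derive reach(f,c) via R2 from reach(f,e), reach(e,c)
round 3: derive reach(f,j) via R2 from reach(f,b), reach(b,j)
round 3: derive reach(h,b) via R2 from reach(h,e), reach(e,b)
round 3: derive reach(h,f) via R2 from reach(h,e), reach(e,f)
round 3: derive reach(h,j) via R2 from reach(h,g), reach(g,j)
round 3: derive reach(j,b) via R2 from reach(j,f), reach(f,b)
round 3: derive reach(j,c) via R2 from reach(j,g), reach(g,c)
round 3: derive reach(j,e) via R2 from reach(j,f), reach(f,e)
round 3: derive reach(j,j) via R2 from reach(j,g), reach(g,j)
round 4: derive reach(b,c) via R2 from reach(b,e), reach(e,c)

reach(e,j)  [via R2]
  reach(e,b)  [via R2]
    reach(e,g)  [via R1]
      road(e,g)  [fact]
    reach(g,b)  [via R1]
      road(g,b)  [fact]
  reach(b,j)  [via R1]
    road(b,j)  [fact]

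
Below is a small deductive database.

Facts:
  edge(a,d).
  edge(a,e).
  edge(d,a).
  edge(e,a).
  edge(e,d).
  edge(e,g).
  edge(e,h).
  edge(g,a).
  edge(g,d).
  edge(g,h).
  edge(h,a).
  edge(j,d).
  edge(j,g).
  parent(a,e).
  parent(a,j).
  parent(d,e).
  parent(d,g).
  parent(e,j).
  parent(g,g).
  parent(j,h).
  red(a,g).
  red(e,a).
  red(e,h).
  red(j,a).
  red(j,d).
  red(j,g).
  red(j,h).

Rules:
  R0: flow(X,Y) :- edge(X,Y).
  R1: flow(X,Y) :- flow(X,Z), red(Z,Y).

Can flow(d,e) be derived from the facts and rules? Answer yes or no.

round 1: derive flow(a,d) via R0 from edge(a,d)
round 1: derive flow(a,e) via R0 from edge(a,e)
round 1: derive flow(d,a) via R0 from edge(d,a)
round 1: derive flow(e,a) via R0 from edge(e,a)
round 1: derive flow(e,d) via R0 from edge(e,d)
round 1: derive flow(e,g) via R0 from edge(e,g)
round 1: derive flow(e,h) via R0 from edge(e,h)
round 1: derive flow(g,a) via R0 from edge(g,a)
round 1: derive flow(g,d) via R0 from edge(g,d)
round 1: derive flow(g,h) via R0 from edge(g,h)
round 1: derive flow(h,a) via R0 from edge(h,a)
round 1: derive flow(j,d) via R0 from edge(j,d)
round 1: derive flow(j,g) via R0 from edge(j,g)
round 2: derive flow(a,a) via R1 from flow(a,e), red(e,a)
round 2: derive flow(a,h) via R1 from flow(a,e), red(e,h)
round 2: derive flow(d,g) via R1 from flow(d,a), red(a,g)
round 2: derive flow(g,g) via R1 from flow(g,a), red(a,g)
round 2: derive flow(h,g) via R1 from flow(h,a), red(a,g)
round 3: derive flow(a,g) via R1 from flow(a,a), red(a,g)

no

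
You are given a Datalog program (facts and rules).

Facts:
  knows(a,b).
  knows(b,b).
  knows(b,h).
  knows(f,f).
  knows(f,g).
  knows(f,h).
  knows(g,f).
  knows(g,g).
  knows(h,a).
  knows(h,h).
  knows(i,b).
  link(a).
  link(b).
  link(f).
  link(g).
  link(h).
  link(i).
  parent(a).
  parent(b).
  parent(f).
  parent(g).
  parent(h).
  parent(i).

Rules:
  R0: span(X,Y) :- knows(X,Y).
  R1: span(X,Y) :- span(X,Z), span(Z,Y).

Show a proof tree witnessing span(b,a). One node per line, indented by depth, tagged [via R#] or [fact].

round 1: derive span(a,b) via R0 from knows(a,b)
round 1: derive span(b,b) via R0 from knows(b,b)
round 1: derive span(b,h) via R0 from knows(b,h)
round 1: derive span(f,f) via R0 from knows(f,f)
round 1: derive span(f,g) via R0 from knows(f,g)
round 1: derive span(f,h) via R0 from knows(f,h)
round 1: derive span(g,f) via R0 from knows(g,f)
round 1: derive span(g,g) via R0 from knows(g,g)
round 1: derive span(h,a) via R0 from knows(h,a)
round 1: derive span(h,h) via R0 from knows(h,h)
round 1: derive span(i,b) via R0 from knows(i,b)
round 2: derive span(a,h) via R1 from span(a,b), span(b,h)
round 2: derive span(b,a) via R1 from span(b,h), span(h,a)
round 2: derive span(f,a) via R1 from span(f,h), span(h,a)
round 2: derive span(g,h) via R1 from span(g,f), span(f,h)
round 2: derive span(h,b) via R1 from span(h,a), span(a,b)
round 2: derive span(i,h) via R1 from span(i,b), span(b,h)
round 3: derive span(a,a) via R1 from span(a,b), span(b,a)
round 3: derive span(f,b) via R1 from span(f,a), span(a,b)
round 3: derive span(g,a) via R1 from span(g,f), span(f,a)
round 3: derive span(g,b) via R1 from span(g,h), span(h,b)
round 3: derive span(i,a) via R1 from span(i,b), span(b,a)

span(b,a)  [via R1]
  span(b,h)  [via R0]
    knows(b,h)  [fact]
  span(h,a)  [via R0]
    knows(h,a)  [fact]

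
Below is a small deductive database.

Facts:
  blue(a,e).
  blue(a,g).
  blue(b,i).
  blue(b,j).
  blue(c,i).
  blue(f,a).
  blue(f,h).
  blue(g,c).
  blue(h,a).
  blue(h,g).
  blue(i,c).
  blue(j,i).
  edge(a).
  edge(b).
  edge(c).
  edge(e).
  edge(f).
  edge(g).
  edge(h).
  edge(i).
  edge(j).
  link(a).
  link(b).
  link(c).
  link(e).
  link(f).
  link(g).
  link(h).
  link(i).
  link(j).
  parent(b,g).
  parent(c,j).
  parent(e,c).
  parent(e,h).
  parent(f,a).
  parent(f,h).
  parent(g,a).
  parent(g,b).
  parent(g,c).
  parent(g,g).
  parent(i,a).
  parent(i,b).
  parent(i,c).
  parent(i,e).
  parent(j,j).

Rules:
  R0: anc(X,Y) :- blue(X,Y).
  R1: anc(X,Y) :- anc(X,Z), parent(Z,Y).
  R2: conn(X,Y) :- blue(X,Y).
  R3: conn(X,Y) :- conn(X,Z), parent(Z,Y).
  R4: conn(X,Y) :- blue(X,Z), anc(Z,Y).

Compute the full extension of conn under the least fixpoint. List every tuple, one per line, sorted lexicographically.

round 1: derive anc(a,e) via R0 from blue(a,e)
round 1: derive anc(a,g) via R0 from blue(a,g)
round 1: derive anc(b,i) via R0 from blue(b,i)
round 1: derive anc(b,j) via R0 from blue(b,j)
round 1: derive anc(c,i) via R0 from blue(c,i)
round 1: derive anc(f,a) via R0 from blue(f,a)
round 1: derive anc(f,h) via R0 from blue(f,h)
round 1: derive anc(g,c) via R0 from blue(g,c)
round 1: derive anc(h,a) via R0 from blue(h,a)
round 1: derive anc(h,g) via R0 from blue(h,g)
round 1: derive anc(i,c) via R0 from blue(i,c)
round 1: derive anc(j,i) via R0 from blue(j,i)
round 1: derive conn(a,e) via R2 from blue(a,e)
round 1: derive conn(a,g) via R2 from blue(a,g)
round 1: derive conn(b,i) via R2 from blue(b,i)
round 1: derive conn(b,j) via R2 from blue(b,j)
round 1: derive conn(c,i) via R2 from blue(c,i)
round 1: derive conn(f,a) via R2 from blue(f,a)
round 1: derive conn(f,h) via R2 from blue(f,h)
round 1: derive conn(g,c) via R2 from blue(g,c)
round 1: derive conn(h,a) via R2 from blue(h,a)
round 1: derive conn(h,g) via R2 from blue(h,g)
round 1: derive conn(i,c) via R2 from blue(i,c)
round 1: derive conn(j,i) via R2 from blue(j,i)
round 2: derive anc(a,a) via R1 from anc(a,g), parent(g,a)
round 2: derive anc(a,b) via R1 from anc(a,g), parent(g,b)
round 2: derive anc(a,c) via R1 from anc(a,e), parent(e,c)
round 2: derive anc(a,h) via R1 from anc(a,e), parent(e,h)
round 2: derive anc(b,a) via R1 from anc(b,i), parent(i,a)
round 2: derive anc(b,b) via R1 from anc(b,i), parent(i,b)
round 2: derive anc(b,c) via R1 from anc(b,i), parent(i,c)
round 2: derive anc(b,e) via R1 from anc(b,i), parent(i,e)
round 2: derive anc(c,a) via R1 from anc(c,i), parent(i,a)
round 2: derive anc(c,b) via R1 from anc(c,i), parent(i,b)
round 2: derive anc(c,c) via R1 from anc(c,i), parent(i,c)
round 2: derive anc(c,e) via R1 from anc(c,i), parent(i,e)
round 2: derive anc(g,j) via R1 from anc(g,c), parent(c,j)
round 2: derive anc(h,b) via R1 from anc(h,g), parent(g,b)
round 2: derive anc(h,c) via R1 from anc(h,g), parent(g,c)
round 2: derive anc(i,j) via R1 from anc(i,c), parent(c,j)
round 2: derive anc(j,a) via R1 from anc(j,i), parent(i,a)
round 2: derive anc(j,b) via R1 from anc(j,i), parent(i,b)
round 2: derive anc(j,c) via R1 from anc(j,i), parent(i,c)
round 2: derive anc(j,e) via R1 from anc(j,i), parent(i,e)
round 2: derive conn(a,a) via R3 from conn(a,g), parent(g,a)
round 2: derive conn(a,b) via R3 from conn(a,g), parent(g,b)
round 2: derive conn(a,c) via R3 from conn(a,e), parent(e,c)
round 2: derive conn(a,h) via R3 from conn(a,e), parent(e,h)
round 2: derive conn(b,a) via R3 from conn(b,i), parent(i,a)
round 2: derive conn(b,b) via R3 from conn(b,i), parent(i,b)
round 2: derive conn(b,c) via R3 from conn(b,i), parent(i,c)
round 2: derive conn(b,e) via R3 from conn(b,i), parent(i,e)
round 2: derive conn(c,a) via R3 from conn(c,i), parent(i,a)
round 2: derive conn(c,b) via R3 from conn(c,i), parent(i,b)
round 2: derive conn(c,c) via R3 from conn(c,i), parent(i,c)
round 2: derive conn(c,e) via R3 from conn(c,i), parent(i,e)
round 2: derive conn(g,j) via R3 from conn(g,c), parent(c,j)
round 2: derive conn(h,b) via R3 from conn(h,g), parent(g,b)
round 2: derive conn(h,c) via R3 from conn(h,g), parent(g,c)
round 2: derive conn(i,j) via R3 from conn(i,c), parent(c,j)
round 2: derive conn(j,a) via R3 from conn(j,i), parent(i,a)
round 2: derive conn(j,b) via R3 from conn(j,i), parent(i,b)
round 2: derive conn(j,c) via R3 from conn(j,i), parent(i,c)
round 2: derive conn(j,e) via R3 from conn(j,i), parent(i,e)
round 2: derive conn(f,e) via R4 from blue(f,a), anc(a,e)
round 2: derive conn(f,g) via R4 from blue(f,a), anc(a,g)
round 2: derive conn(g,i) via R4 from blue(g,c), anc(c,i)
round 2: derive conn(h,e) via R4 from blue(h,a), anc(a,e)
round 2: derive conn(i,i) via R4 from blue(i,c), anc(c,i)
round 3: derive anc(a,j) via R1 from anc(a,c), parent(c,j)
round 3: derive anc(b,g) via R1 from anc(b,b), parent(b,g)
round 3: derive anc(b,h) via R1 from anc(b,e), parent(e,h)
round 3: derive anc(c,g) via R1 from anc(c,b), parent(b,g)
round 3: derive anc(c,h) via R1 from anc(c,e), parent(e,h)
round 3: derive anc(c,j) via R1 from anc(c,c), parent(c,j)
round 3: derive anc(h,j) via R1 from anc(h,c), parent(c,j)
round 3: derive anc(j,g) via R1 from anc(j,b), parent(b,g)
round 3: derive anc(j,h) via R1 from anc(j,e), parent(e,h)
round 3: derive anc(j,j) via R1 from anc(j,c), parent(c,j)
round 3: derive conn(a,j) via R3 from conn(a,c), parent(c,j)
round 3: derive conn(b,g) via R3 from conn(b,b), parent(b,g)
round 3: derive conn(b,h) via R3 from conn(b,e), parent(e,h)
round 3: derive conn(c,g) via R3 from conn(c,b), parent(b,g)
round 3: derive conn(c,h) via R3 from conn(c,e), parent(e,h)
round 3: derive conn(c,j) via R3 from conn(c,c), parent(c,j)
round 3: derive conn(f,b) via R3 from conn(f,g), parent(g,b)
round 3: derive conn(f,c) via R3 from conn(f,e), parent(e,c)
round 3: derive conn(g,a) via R3 from conn(g,i), parent(i,a)
round 3: derive conn(g,b) via R3 from conn(g,i), parent(i,b)
round 3: derive conn(g,e) via R3 from conn(g,i), parent(i,e)
round 3: derive conn(h,h) via R3 from conn(h,e), parent(e,h)
round 3: derive conn(h,j) via R3 from conn(h,c), parent(c,j)
round 3: derive conn(i,a) via R3 from conn(i,i), parent(i,a)
round 3: derive conn(i,b) via R3 from conn(i,i), parent(i,b)
round 3: derive conn(i,e) via R3 from conn(i,i), parent(i,e)
round 3: derive conn(j,g) via R3 from conn(j,b), parent(b,g)
round 3: derive conn(j,h) via R3 from conn(j,e), parent(e,h)
round 3: derive conn(j,j) via R3 from conn(j,c), parent(c,j)
round 4: derive conn(f,j) via R3 from conn(f,c), parent(c,j)
round 4: derive conn(g,g) via R3 from conn(g,b), parent(b,g)
round 4: derive conn(g,h) via R3 from conn(g,e), parent(e,h)
round 4: derive conn(i,g) via R3 from conn(i,b), parent(b,g)
round 4: derive conn(i,h) via R3 from conn(i,e), parent(e,h)

conn(a,a)
conn(a,b)
conn(a,c)
conn(a,e)
conn(a,g)
conn(a,h)
conn(a,j)
conn(b,a)
conn(b,b)
conn(b,c)
conn(b,e)
conn(b,g)
conn(b,h)
conn(b,i)
conn(b,j)
conn(c,a)
conn(c,b)
conn(c,c)
conn(c,e)
conn(c,g)
conn(c,h)
conn(c,i)
conn(c,j)
conn(f,a)
conn(f,b)
conn(f,c)
conn(f,e)
conn(f,g)
conn(f,h)
conn(f,j)
conn(g,a)
conn(g,b)
conn(g,c)
conn(g,e)
conn(g,g)
conn(g,h)
conn(g,i)
conn(g,j)
conn(h,a)
conn(h,b)
conn(h,c)
conn(h,e)
conn(h,g)
conn(h,h)
conn(h,j)
conn(i,a)
conn(i,b)
conn(i,c)
conn(i,e)
conn(i,g)
conn(i,h)
conn(i,i)
conn(i,j)
conn(j,a)
conn(j,b)
conn(j,c)
conn(j,e)
conn(j,g)
conn(j,h)
conn(j,i)
conn(j,j)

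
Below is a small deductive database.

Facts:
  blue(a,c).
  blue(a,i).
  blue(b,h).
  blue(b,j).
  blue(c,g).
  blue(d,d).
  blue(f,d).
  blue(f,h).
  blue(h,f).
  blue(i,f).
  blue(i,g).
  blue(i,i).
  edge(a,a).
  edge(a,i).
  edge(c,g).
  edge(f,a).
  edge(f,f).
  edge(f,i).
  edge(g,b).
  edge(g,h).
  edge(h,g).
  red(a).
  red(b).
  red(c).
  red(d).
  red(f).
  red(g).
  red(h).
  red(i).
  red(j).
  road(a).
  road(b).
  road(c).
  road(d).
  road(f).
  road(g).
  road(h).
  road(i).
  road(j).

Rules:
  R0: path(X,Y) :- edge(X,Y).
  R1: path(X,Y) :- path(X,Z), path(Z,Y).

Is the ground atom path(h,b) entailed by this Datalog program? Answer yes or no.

yes

round 1: derive path(a,a) via R0 from edge(a,a)
round 1: derive path(a,i) via R0 from edge(a,i)
round 1: derive path(c,g) via R0 from edge(c,g)
round 1: derive path(f,a) via R0 from edge(f,a)
round 1: derive path(f,f) via R0 from edge(f,f)
round 1: derive path(f,i) via R0 from edge(f,i)
round 1: derive path(g,b) via R0 from edge(g,b)
round 1: derive path(g,h) via R0 from edge(g,h)
round 1: derive path(h,g) via R0 from edge(h,g)
round 2: derive path(c,b) via R1 from path(c,g), path(g,b)
round 2: derive path(c,h) via R1 from path(c,g), path(g,h)
round 2: derive path(g,g) via R1 from path(g,h), path(h,g)
round 2: derive path(h,b) via R1 from path(h,g), path(g,b)
round 2: derive path(h,h) via R1 from path(h,g), path(g,h)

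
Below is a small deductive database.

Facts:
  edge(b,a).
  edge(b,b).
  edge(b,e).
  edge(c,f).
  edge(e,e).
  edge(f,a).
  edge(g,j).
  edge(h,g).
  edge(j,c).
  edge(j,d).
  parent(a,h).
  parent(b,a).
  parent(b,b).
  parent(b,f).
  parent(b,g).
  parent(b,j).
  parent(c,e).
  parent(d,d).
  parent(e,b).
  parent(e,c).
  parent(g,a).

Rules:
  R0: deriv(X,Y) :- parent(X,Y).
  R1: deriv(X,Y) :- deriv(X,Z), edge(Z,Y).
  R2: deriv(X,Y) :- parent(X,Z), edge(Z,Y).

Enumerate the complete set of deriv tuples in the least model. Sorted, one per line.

deriv(a,a)
deriv(a,c)
deriv(a,d)
deriv(a,f)
deriv(a,g)
deriv(a,h)
deriv(a,j)
deriv(b,a)
deriv(b,b)
deriv(b,c)
deriv(b,d)
deriv(b,e)
deriv(b,f)
deriv(b,g)
deriv(b,j)
deriv(c,e)
deriv(d,d)
deriv(e,a)
deriv(e,b)
deriv(e,c)
deriv(e,e)
deriv(e,f)
deriv(g,a)

round 1: derive deriv(a,h) via R0 from parent(a,h)
round 1: derive deriv(b,a) via R0 from parent(b,a)
round 1: derive deriv(b,b) via R0 from parent(b,b)
round 1: derive deriv(b,f) via R0 from parent(b,f)
round 1: derive deriv(b,g) via R0 from parent(b,g)
round 1: derive deriv(b,j) via R0 from parent(b,j)
round 1: derive deriv(c,e) via R0 from parent(c,e)
round 1: derive deriv(d,d) via R0 from parent(d,d)
round 1: derive deriv(e,b) via R0 from parent(e,b)
round 1: derive deriv(e,c) via R0 from parent(e,c)
round 1: derive deriv(g,a) via R0 from parent(g,a)
round 1: derive deriv(a,g) via R2 from parent(a,h), edge(h,g)
round 1: derive deriv(b,c) via R2 from parent(b,j), edge(j,c)
round 1: derive deriv(b,d) via R2 from parent(b,j), edge(j,d)
round 1: derive deriv(b,e) via R2 from parent(b,b), edge(b,e)
round 1: derive deriv(e,a) via R2 from parent(e,b), edge(b,a)
round 1: derive deriv(e,e) via R2 from parent(e,b), edge(b,e)
round 1: derive deriv(e,f) via R2 from parent(e,c), edge(c,f)
round 2: derive deriv(a,j) via R1 from deriv(a,g), edge(g,j)
round 3: derive deriv(a,c) via R1 from deriv(a,j), edge(j,c)
round 3: derive deriv(a,d) via R1 from deriv(a,j), edge(j,d)
round 4: derive deriv(a,f) via R1 from deriv(a,c), edge(c,f)
round 5: derive deriv(a,a) via R1 from deriv(a,f), edge(f,a)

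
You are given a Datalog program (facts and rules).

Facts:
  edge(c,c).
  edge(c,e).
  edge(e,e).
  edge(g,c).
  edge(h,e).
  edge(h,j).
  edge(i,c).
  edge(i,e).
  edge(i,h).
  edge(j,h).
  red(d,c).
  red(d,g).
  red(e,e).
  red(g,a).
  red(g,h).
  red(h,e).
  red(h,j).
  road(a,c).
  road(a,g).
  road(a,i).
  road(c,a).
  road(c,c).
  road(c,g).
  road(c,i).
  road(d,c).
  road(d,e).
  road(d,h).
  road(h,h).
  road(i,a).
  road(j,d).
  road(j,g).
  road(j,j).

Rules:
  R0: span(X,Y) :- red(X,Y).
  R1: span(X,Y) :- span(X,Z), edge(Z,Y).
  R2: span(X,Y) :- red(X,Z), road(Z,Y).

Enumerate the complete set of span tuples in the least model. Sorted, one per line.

round 1: derive span(d,c) via R0 from red(d,c)
round 1: derive span(d,g) via R0 from red(d,g)
round 1: derive span(e,e) via R0 from red(e,e)
round 1: derive span(g,a) via R0 from red(g,a)
round 1: derive span(g,h) via R0 from red(g,h)
round 1: derive span(h,e) via R0 from red(h,e)
round 1: derive span(h,j) via R0 from red(h,j)
round 1: derive span(d,a) via R2 from red(d,c), road(c,a)
round 1: derive span(d,i) via R2 from red(d,c), road(c,i)
round 1: derive span(g,c) via R2 from red(g,a), road(a,c)
round 1: derive span(g,g) via R2 from red(g,a), road(a,g)
round 1: derive span(g,i) via R2 from red(g,a), road(a,i)
round 1: derive span(h,d) via R2 from red(h,j), road(j,d)
round 1: derive span(h,g) via R2 from red(h,j), road(j,g)
round 2: derive span(d,e) via R1 from span(d,c), edge(c,e)
round 2: derive span(d,h) via R1 from span(d,i), edge(i,h)
round 2: derive span(g,e) via R1 from span(g,c), edge(c,e)
round 2: derive span(g,j) via R1 from span(g,h), edge(h,j)
round 2: derive span(h,c) via R1 from span(h,g), edge(g,c)
round 2: derive span(h,h) via R1 from span(h,j), edge(j,h)
round 3: derive span(d,j) via R1 from span(d,h), edge(h,j)

span(d,a)
span(d,c)
span(d,e)
span(d,g)
span(d,h)
span(d,i)
span(d,j)
span(e,e)
span(g,a)
span(g,c)
span(g,e)
span(g,g)
span(g,h)
span(g,i)
span(g,j)
span(h,c)
span(h,d)
span(h,e)
span(h,g)
span(h,h)
span(h,j)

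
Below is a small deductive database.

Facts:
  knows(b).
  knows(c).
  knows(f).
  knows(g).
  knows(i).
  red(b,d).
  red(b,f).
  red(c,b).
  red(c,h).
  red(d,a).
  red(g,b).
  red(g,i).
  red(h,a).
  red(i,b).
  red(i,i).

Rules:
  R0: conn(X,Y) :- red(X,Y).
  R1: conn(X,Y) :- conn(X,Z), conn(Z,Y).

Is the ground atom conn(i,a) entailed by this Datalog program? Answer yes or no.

round 1: derive conn(b,d) via R0 from red(b,d)
round 1: derive conn(b,f) via R0 from red(b,f)
round 1: derive conn(c,b) via R0 from red(c,b)
round 1: derive conn(c,h) via R0 from red(c,h)
round 1: derive conn(d,a) via R0 from red(d,a)
round 1: derive conn(g,b) via R0 from red(g,b)
round 1: derive conn(g,i) via R0 from red(g,i)
round 1: derive conn(h,a) via R0 from red(h,a)
round 1: derive conn(i,b) via R0 from red(i,b)
round 1: derive conn(i,i) via R0 from red(i,i)
round 2: derive conn(b,a) via R1 from conn(b,d), conn(d,a)
round 2: derive conn(c,a) via R1 from conn(c,h), conn(h,a)
round 2: derive conn(c,d) via R1 from conn(c,b), conn(b,d)
round 2: derive conn(c,f) via R1 from conn(c,b), conn(b,f)
round 2: derive conn(g,d) via R1 from conn(g,b), conn(b,d)
round 2: derive conn(g,f) via R1 from conn(g,b), conn(b,f)
round 2: derive conn(i,d) via R1 from conn(i,b), conn(b,d)
round 2: derive conn(i,f) via R1 from conn(i,b), conn(b,f)
round 3: derive conn(g,a) via R1 from conn(g,b), conn(b,a)
round 3: derive conn(i,a) via R1 from conn(i,b), conn(b,a)

yes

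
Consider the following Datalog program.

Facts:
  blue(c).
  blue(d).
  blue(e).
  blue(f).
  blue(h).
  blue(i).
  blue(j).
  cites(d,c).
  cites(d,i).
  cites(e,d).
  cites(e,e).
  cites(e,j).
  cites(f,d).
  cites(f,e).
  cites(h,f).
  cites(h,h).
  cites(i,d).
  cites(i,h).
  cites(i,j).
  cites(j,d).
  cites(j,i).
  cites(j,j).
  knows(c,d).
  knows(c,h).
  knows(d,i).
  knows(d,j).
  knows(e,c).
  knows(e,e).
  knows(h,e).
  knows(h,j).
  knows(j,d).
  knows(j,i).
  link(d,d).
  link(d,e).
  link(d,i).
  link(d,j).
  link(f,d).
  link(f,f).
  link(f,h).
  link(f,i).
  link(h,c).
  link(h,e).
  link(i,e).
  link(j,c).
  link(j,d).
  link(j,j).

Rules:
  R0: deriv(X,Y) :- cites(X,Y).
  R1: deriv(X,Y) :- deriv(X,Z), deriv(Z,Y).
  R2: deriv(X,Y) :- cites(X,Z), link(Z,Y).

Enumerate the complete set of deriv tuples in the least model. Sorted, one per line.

round 1: derive deriv(d,c) via R0 from cites(d,c)
round 1: derive deriv(d,i) via R0 from cites(d,i)
round 1: derive deriv(e,d) via R0 from cites(e,d)
round 1: derive deriv(e,e) via R0 from cites(e,e)
round 1: derive deriv(e,j) via R0 from cites(e,j)
round 1: derive deriv(f,d) via R0 from cites(f,d)
round 1: derive deriv(f,e) via R0 from cites(f,e)
round 1: derive deriv(h,f) via R0 from cites(h,f)
round 1: derive deriv(h,h) via R0 from cites(h,h)
round 1: derive deriv(i,d) via R0 from cites(i,d)
round 1: derive deriv(i,h) via R0 from cites(i,h)
round 1: derive deriv(i,j) via R0 from cites(i,j)
round 1: derive deriv(j,d) via R0 from cites(j,d)
round 1: derive deriv(j,i) via R0 from cites(j,i)
round 1: derive deriv(j,j) via R0 from cites(j,j)
round 1: derive deriv(d,e) via R2 from cites(d,i), link(i,e)
round 1: derive deriv(e,c) via R2 from cites(e,j), link(j,c)
round 1: derive deriv(e,i) via R2 from cites(e,d), link(d,i)
round 1: derive deriv(f,i) via R2 from cites(f,d), link(d,i)
round 1: derive deriv(f,j) via R2 from cites(f,d), link(d,j)
round 1: derive deriv(h,c) via R2 from cites(h,h), link(h,c)
round 1: derive deriv(h,d) via R2 from cites(h,f), link(f,d)
round 1: derive deriv(h,e) via R2 from cites(h,h), link(h,e)
round 1: derive deriv(h,i) via R2 from cites(h,f), link(f,i)
round 1: derive deriv(i,c) via R2 from cites(i,h), link(h,c)
round 1: derive deriv(i,e) via R2 from cites(i,d), link(d,e)
round 1: derive deriv(i,i) via R2 from cites(i,d), link(d,i)
round 1: derive deriv(j,c) via R2 from cites(j,j), link(j,c)
round 1: derive deriv(j,e) via R2 from cites(j,d), link(d,e)
round 2: derive deriv(d,d) via R1 from deriv(d,e), deriv(e,d)
round 2: derive deriv(d,h) via R1 from deriv(d,i), deriv(i,h)
round 2: derive deriv(d,j) via R1 from deriv(d,e), deriv(e,j)
round 2: derive deriv(e,h) via R1 from deriv(e,i), deriv(i,h)
round 2: derive deriv(f,c) via R1 from deriv(f,d), deriv(d,c)
round 2: derive deriv(f,h) via R1 from deriv(f,i), deriv(i,h)
round 2: derive deriv(h,j) via R1 from deriv(h,e), deriv(e,j)
round 2: derive deriv(i,f) via R1 from deriv(i,h), deriv(h,f)
round 2: derive deriv(j,h) via R1 from deriv(j,i), deriv(i,h)
round 3: derive deriv(d,f) via R1 from deriv(d,h), deriv(h,f)
round 3: derive deriv(e,f) via R1 from deriv(e,h), deriv(h,f)
round 3: derive deriv(f,f) via R1 from deriv(f,h), deriv(h,f)
round 3: derive deriv(j,f) via R1 from deriv(j,h), deriv(h,f)

deriv(d,c)
deriv(d,d)
deriv(d,e)
deriv(d,f)
deriv(d,h)
deriv(d,i)
deriv(d,j)
deriv(e,c)
deriv(e,d)
deriv(e,e)
deriv(e,f)
deriv(e,h)
deriv(e,i)
deriv(e,j)
deriv(f,c)
deriv(f,d)
deriv(f,e)
deriv(f,f)
deriv(f,h)
deriv(f,i)
deriv(f,j)
deriv(h,c)
deriv(h,d)
deriv(h,e)
deriv(h,f)
deriv(h,h)
deriv(h,i)
deriv(h,j)
deriv(i,c)
deriv(i,d)
deriv(i,e)
deriv(i,f)
deriv(i,h)
deriv(i,i)
deriv(i,j)
deriv(j,c)
deriv(j,d)
deriv(j,e)
deriv(j,f)
deriv(j,h)
deriv(j,i)
deriv(j,j)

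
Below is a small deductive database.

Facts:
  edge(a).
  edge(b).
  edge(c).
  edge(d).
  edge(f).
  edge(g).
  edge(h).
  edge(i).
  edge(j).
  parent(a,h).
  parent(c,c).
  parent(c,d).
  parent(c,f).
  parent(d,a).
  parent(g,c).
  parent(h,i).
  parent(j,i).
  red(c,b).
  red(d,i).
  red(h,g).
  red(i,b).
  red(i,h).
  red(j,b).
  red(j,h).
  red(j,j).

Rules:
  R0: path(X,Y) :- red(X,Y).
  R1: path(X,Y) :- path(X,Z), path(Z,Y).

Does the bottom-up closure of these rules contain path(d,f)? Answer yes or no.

round 1: derive path(c,b) via R0 from red(c,b)
round 1: derive path(d,i) via R0 from red(d,i)
round 1: derive path(h,g) via R0 from red(h,g)
round 1: derive path(i,b) via R0 from red(i,b)
round 1: derive path(i,h) via R0 from red(i,h)
round 1: derive path(j,b) via R0 from red(j,b)
round 1: derive path(j,h) via R0 from red(j,h)
round 1: derive path(j,j) via R0 from red(j,j)
round 2: derive path(d,b) via R1 from path(d,i), path(i,b)
round 2: derive path(d,h) via R1 from path(d,i), path(i,h)
round 2: derive path(i,g) via R1 from path(i,h), path(h,g)
round 2: derive path(j,g) via R1 from path(j,h), path(h,g)
round 3: derive path(d,g) via R1 from path(d,h), path(h,g)

no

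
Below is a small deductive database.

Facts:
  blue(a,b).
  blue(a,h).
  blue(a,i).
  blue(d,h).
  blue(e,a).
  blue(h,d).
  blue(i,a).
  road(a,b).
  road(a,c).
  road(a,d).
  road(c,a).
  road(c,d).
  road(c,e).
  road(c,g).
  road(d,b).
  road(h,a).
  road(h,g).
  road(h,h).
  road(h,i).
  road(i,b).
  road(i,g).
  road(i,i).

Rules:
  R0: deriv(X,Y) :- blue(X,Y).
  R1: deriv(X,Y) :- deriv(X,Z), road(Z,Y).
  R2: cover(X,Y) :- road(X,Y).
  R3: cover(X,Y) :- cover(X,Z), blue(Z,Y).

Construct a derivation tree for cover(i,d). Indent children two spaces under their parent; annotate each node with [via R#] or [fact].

round 1: derive cover(a,b) via R2 from road(a,b)
round 1: derive cover(a,c) via R2 from road(a,c)
round 1: derive cover(a,d) via R2 from road(a,d)
round 1: derive cover(c,a) via R2 from road(c,a)
round 1: derive cover(c,d) via R2 from road(c,d)
round 1: derive cover(c,e) via R2 from road(c,e)
round 1: derive cover(c,g) via R2 from road(c,g)
round 1: derive cover(d,b) via R2 from road(d,b)
round 1: derive cover(h,a) via R2 from road(h,a)
round 1: derive cover(h,g) via R2 from road(h,g)
round 1: derive cover(h,h) via R2 from road(h,h)
round 1: derive cover(h,i) via R2 from road(h,i)
round 1: derive cover(i,b) via R2 from road(i,b)
round 1: derive cover(i,g) via R2 from road(i,g)
round 1: derive cover(i,i) via R2 from road(i,i)
round 2: derive cover(a,h) via R3 from cover(a,d), blue(d,h)
round 2: derive cover(c,b) via R3 from cover(c,a), blue(a,b)
round 2: derive cover(c,h) via R3 from cover(c,a), blue(a,h)
round 2: derive cover(c,i) via R3 from cover(c,a), blue(a,i)
round 2: derive cover(h,b) via R3 from cover(h,a), blue(a,b)
round 2: derive cover(h,d) via R3 from cover(h,h), blue(h,d)
round 2: derive cover(i,a) via R3 from cover(i,i), blue(i,a)
round 3: derive cover(i,h) via R3 from cover(i,a), blue(a,h)
round 4: derive cover(i,d) via R3 from cover(i,h), blue(h,d)

cover(i,d)  [via R3]
  cover(i,h)  [via R3]
    cover(i,a)  [via R3]
      cover(i,i)  [via R2]
        road(i,i)  [fact]
      blue(i,a)  [fact]
    blue(a,h)  [fact]
  blue(h,d)  [fact]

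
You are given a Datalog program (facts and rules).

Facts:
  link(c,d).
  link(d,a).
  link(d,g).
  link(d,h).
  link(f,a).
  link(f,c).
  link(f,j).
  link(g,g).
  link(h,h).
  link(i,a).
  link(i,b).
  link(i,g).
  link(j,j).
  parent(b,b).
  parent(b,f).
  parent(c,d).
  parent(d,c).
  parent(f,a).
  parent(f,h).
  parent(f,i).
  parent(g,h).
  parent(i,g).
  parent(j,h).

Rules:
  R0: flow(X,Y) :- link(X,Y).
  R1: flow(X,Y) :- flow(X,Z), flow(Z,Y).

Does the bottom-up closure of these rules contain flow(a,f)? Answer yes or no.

no

round 1: derive flow(c,d) via R0 from link(c,d)
round 1: derive flow(d,a) via R0 from link(d,a)
round 1: derive flow(d,g) via R0 from link(d,g)
round 1: derive flow(d,h) via R0 from link(d,h)
round 1: derive flow(f,a) via R0 from link(f,a)
round 1: derive flow(f,c) via R0 from link(f,c)
round 1: derive flow(f,j) via R0 from link(f,j)
round 1: derive flow(g,g) via R0 from link(g,g)
round 1: derive flow(h,h) via R0 from link(h,h)
round 1: derive flow(i,a) via R0 from link(i,a)
round 1: derive flow(i,b) via R0 from link(i,b)
round 1: derive flow(i,g) via R0 from link(i,g)
round 1: derive flow(j,j) via R0 from link(j,j)
round 2: derive flow(c,a) via R1 from flow(c,d), flow(d,a)
round 2: derive flow(c,g) via R1 from flow(c,d), flow(d,g)
round 2: derive flow(c,h) via R1 from flow(c,d), flow(d,h)
round 2: derive flow(f,d) via R1 from flow(f,c), flow(c,d)
round 3: derive flow(f,g) via R1 from flow(f,c), flow(c,g)
round 3: derive flow(f,h) via R1 from flow(f,c), flow(c,h)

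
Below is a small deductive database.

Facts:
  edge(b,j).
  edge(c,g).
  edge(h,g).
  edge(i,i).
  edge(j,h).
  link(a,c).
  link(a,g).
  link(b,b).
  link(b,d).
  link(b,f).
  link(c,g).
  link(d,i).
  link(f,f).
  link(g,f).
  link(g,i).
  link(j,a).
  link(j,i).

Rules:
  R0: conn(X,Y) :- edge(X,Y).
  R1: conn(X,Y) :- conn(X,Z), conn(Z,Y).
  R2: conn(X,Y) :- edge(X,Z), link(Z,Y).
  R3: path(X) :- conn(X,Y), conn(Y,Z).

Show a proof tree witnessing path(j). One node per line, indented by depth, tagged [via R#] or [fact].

round 1: derive conn(b,j) via R0 from edge(b,j)
round 1: derive conn(c,g) via R0 from edge(c,g)
round 1: derive conn(h,g) via R0 from edge(h,g)
round 1: derive conn(i,i) via R0 from edge(i,i)
round 1: derive conn(j,h) via R0 from edge(j,h)
round 1: derive conn(b,a) via R2 from edge(b,j), link(j,a)
round 1: derive conn(b,i) via R2 from edge(b,j), link(j,i)
round 1: derive conn(c,f) via R2 from edge(c,g), link(g,f)
round 1: derive conn(c,i) via R2 from edge(c,g), link(g,i)
round 1: derive conn(h,f) via R2 from edge(h,g), link(g,f)
round 1: derive conn(h,i) via R2 from edge(h,g), link(g,i)
round 2: derive conn(b,h) via R1 from conn(b,j), conn(j,h)
round 2: derive conn(j,f) via R1 from conn(j,h), conn(h,f)
round 2: derive conn(j,g) via R1 from conn(j,h), conn(h,g)
round 2: derive conn(j,i) via R1 from conn(j,h), conn(h,i)
round 2: derive path(b) via R3 from conn(b,i), conn(i,i)
round 2: derive path(c) via R3 from conn(c,i), conn(i,i)
round 2: derive path(h) via R3 from conn(h,i), conn(i,i)
round 2: derive path(i) via R3 from conn(i,i), conn(i,i)
round 2: derive path(j) via R3 from conn(j,h), conn(h,f)
round 3: derive conn(b,f) via R1 from conn(b,h), conn(h,f)
round 3: derive conn(b,g) via R1 from conn(b,h), conn(h,g)

path(j)  [via R3]
  conn(j,h)  [via R0]
    edge(j,h)  [fact]
  conn(h,f)  [via R2]
    edge(h,g)  [fact]
    link(g,f)  [fact]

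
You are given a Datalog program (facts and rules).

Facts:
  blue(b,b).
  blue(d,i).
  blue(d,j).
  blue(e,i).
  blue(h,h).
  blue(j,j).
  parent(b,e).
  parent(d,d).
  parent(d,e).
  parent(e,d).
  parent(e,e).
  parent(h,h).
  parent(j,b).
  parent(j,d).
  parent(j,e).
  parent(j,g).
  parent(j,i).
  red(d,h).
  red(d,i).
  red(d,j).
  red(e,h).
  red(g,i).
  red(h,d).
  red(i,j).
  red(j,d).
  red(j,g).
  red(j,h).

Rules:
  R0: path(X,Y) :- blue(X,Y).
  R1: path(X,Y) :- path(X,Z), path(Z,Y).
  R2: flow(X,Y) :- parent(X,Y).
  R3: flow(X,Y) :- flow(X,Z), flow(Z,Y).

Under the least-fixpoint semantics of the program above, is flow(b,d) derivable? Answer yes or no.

yes

round 1: derive flow(b,e) via R2 from parent(b,e)
round 1: derive flow(d,d) via R2 from parent(d,d)
round 1: derive flow(d,e) via R2 from parent(d,e)
round 1: derive flow(e,d) via R2 from parent(e,d)
round 1: derive flow(e,e) via R2 from parent(e,e)
round 1: derive flow(h,h) via R2 from parent(h,h)
round 1: derive flow(j,b) via R2 from parent(j,b)
round 1: derive flow(j,d) via R2 from parent(j,d)
round 1: derive flow(j,e) via R2 from parent(j,e)
round 1: derive flow(j,g) via R2 from parent(j,g)
round 1: derive flow(j,i) via R2 from parent(j,i)
round 2: derive flow(b,d) via R3 from flow(b,e), flow(e,d)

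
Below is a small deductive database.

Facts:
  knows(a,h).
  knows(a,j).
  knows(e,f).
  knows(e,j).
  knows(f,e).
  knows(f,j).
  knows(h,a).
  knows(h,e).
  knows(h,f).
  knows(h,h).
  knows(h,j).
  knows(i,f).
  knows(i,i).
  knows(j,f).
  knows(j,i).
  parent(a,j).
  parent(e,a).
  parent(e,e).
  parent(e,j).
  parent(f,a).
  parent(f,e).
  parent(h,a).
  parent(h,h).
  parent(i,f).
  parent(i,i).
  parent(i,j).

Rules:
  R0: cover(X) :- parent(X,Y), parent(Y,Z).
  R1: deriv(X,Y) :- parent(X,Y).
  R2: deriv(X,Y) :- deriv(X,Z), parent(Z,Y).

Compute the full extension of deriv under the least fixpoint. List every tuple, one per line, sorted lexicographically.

deriv(a,j)
deriv(e,a)
deriv(e,e)
deriv(e,j)
deriv(f,a)
deriv(f,e)
deriv(f,j)
deriv(h,a)
deriv(h,h)
deriv(h,j)
deriv(i,a)
deriv(i,e)
deriv(i,f)
deriv(i,i)
deriv(i,j)

round 1: derive deriv(a,j) via R1 from parent(a,j)
round 1: derive deriv(e,a) via R1 from parent(e,a)
round 1: derive deriv(e,e) via R1 from parent(e,e)
round 1: derive deriv(e,j) via R1 from parent(e,j)
round 1: derive deriv(f,a) via R1 from parent(f,a)
round 1: derive deriv(f,e) via R1 from parent(f,e)
round 1: derive deriv(h,a) via R1 from parent(h,a)
round 1: derive deriv(h,h) via R1 from parent(h,h)
round 1: derive deriv(i,f) via R1 from parent(i,f)
round 1: derive deriv(i,i) via R1 from parent(i,i)
round 1: derive deriv(i,j) via R1 from parent(i,j)
round 2: derive deriv(f,j) via R2 from deriv(f,a), parent(a,j)
round 2: derive deriv(h,j) via R2 from deriv(h,a), parent(a,j)
round 2: derive deriv(i,a) via R2 from deriv(i,f), parent(f,a)
round 2: derive deriv(i,e) via R2 from deriv(i,f), parent(f,e)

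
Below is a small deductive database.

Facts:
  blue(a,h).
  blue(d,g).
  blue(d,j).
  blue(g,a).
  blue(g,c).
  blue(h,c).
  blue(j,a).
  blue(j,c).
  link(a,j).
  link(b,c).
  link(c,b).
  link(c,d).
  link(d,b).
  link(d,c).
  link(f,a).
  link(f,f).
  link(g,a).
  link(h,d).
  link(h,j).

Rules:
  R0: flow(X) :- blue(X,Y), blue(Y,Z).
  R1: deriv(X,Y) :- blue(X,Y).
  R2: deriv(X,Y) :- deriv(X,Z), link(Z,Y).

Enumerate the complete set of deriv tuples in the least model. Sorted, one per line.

deriv(a,b)
deriv(a,c)
deriv(a,d)
deriv(a,h)
deriv(a,j)
deriv(d,a)
deriv(d,g)
deriv(d,j)
deriv(g,a)
deriv(g,b)
deriv(g,c)
deriv(g,d)
deriv(g,j)
deriv(h,b)
deriv(h,c)
deriv(h,d)
deriv(j,a)
deriv(j,b)
deriv(j,c)
deriv(j,d)
deriv(j,j)

round 1: derive deriv(a,h) via R1 from blue(a,h)
round 1: derive deriv(d,g) via R1 from blue(d,g)
round 1: derive deriv(d,j) via R1 from blue(d,j)
round 1: derive deriv(g,a) via R1 from blue(g,a)
round 1: derive deriv(g,c) via R1 from blue(g,c)
round 1: derive deriv(h,c) via R1 from blue(h,c)
round 1: derive deriv(j,a) via R1 from blue(j,a)
round 1: derive deriv(j,c) via R1 from blue(j,c)
round 2: derive deriv(a,d) via R2 from deriv(a,h), link(h,d)
round 2: derive deriv(a,j) via R2 from deriv(a,h), link(h,j)
round 2: derive deriv(d,a) via R2 from deriv(d,g), link(g,a)
round 2: derive deriv(g,b) via R2 from deriv(g,c), link(c,b)
round 2: derive deriv(g,d) via R2 from deriv(g,c), link(c,d)
round 2: derive deriv(g,j) via R2 from deriv(g,a), link(a,j)
round 2: derive deriv(h,b) via R2 from deriv(h,c), link(c,b)
round 2: derive deriv(h,d) via R2 from deriv(h,c), link(c,d)
round 2: derive deriv(j,b) via R2 from deriv(j,c), link(c,b)
round 2: derive deriv(j,d) via R2 from deriv(j,c), link(c,d)
round 2: derive deriv(j,j) via R2 from deriv(j,a), link(a,j)
round 3: derive deriv(a,b) via R2 from deriv(a,d), link(d,b)
round 3: derive deriv(a,c) via R2 from deriv(a,d), link(d,c)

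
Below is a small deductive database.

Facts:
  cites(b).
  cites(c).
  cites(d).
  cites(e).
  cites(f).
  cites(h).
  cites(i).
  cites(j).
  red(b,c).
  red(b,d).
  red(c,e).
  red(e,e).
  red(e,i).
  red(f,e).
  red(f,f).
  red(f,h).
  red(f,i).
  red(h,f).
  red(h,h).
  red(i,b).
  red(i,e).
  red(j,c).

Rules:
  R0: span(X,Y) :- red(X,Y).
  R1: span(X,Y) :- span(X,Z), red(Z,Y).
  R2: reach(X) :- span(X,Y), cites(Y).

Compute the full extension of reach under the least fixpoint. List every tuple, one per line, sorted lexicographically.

reach(b)
reach(c)
reach(e)
reach(f)
reach(h)
reach(i)
reach(j)

round 1: derive span(b,c) via R0 from red(b,c)
round 1: derive span(b,d) via R0 from red(b,d)
round 1: derive span(c,e) via R0 from red(c,e)
round 1: derive span(e,e) via R0 from red(e,e)
round 1: derive span(e,i) via R0 from red(e,i)
round 1: derive span(f,e) via R0 from red(f,e)
round 1: derive span(f,f) via R0 from red(f,f)
round 1: derive span(f,h) via R0 from red(f,h)
round 1: derive span(f,i) via R0 from red(f,i)
round 1: derive span(h,f) via R0 from red(h,f)
round 1: derive span(h,h) via R0 from red(h,h)
round 1: derive span(i,b) via R0 from red(i,b)
round 1: derive span(i,e) via R0 from red(i,e)
round 1: derive span(j,c) via R0 from red(j,c)
round 2: derive span(b,e) via R1 from span(b,c), red(c,e)
round 2: derive span(c,i) via R1 from span(c,e), red(e,i)
round 2: derive span(e,b) via R1 from span(e,i), red(i,b)
round 2: derive span(f,b) via R1 from span(f,i), red(i,b)
round 2: derive span(h,e) via R1 from span(h,f), red(f,e)
round 2: derive span(h,i) via R1 from span(h,f), red(f,i)
round 2: derive span(i,c) via R1 from span(i,b), red(b,c)
round 2: derive span(i,d) via R1 from span(i,b), red(b,d)
round 2: derive span(i,i) via R1 from span(i,e), red(e,i)
round 2: derive span(j,e) via R1 from span(j,c), red(c,e)
round 2: derive reach(b) via R2 from span(b,c), cites(c)
round 2: derive reach(c) via R2 from span(c,e), cites(e)
round 2: derive reach(e) via R2 from span(e,e), cites(e)
round 2: derive reach(f) via R2 from span(f,e), cites(e)
round 2: derive reach(h) via R2 from span(h,f), cites(f)
round 2: derive reach(i) via R2 from span(i,b), cites(b)
round 2: derive reach(j) via R2 from span(j,c), cites(c)
round 3: derive span(b,i) via R1 from span(b,e), red(e,i)
round 3: derive span(c,b) via R1 from span(c,i), red(i,b)
round 3: derive span(e,c) via R1 from span(e,b), red(b,c)
round 3: derive span(e,d) via R1 from span(e,b), red(b,d)
round 3: derive span(f,c) via R1 from span(f,b), red(b,c)
round 3: derive span(f,d) via R1 from span(f,b), red(b,d)
round 3: derive span(h,b) via R1 from span(h,i), red(i,b)
round 3: derive span(j,i) via R1 from span(j,e), red(e,i)
round 4: derive span(b,b) via R1 from span(b,i), red(i,b)
round 4: derive span(c,c) via R1 from span(c,b), red(b,c)
round 4: derive span(c,d) via R1 from span(c,b), red(b,d)
round 4: derive span(h,c) via R1 from span(h,b), red(b,c)
round 4: derive span(h,d) via R1 from span(h,b), red(b,d)
round 4: derive span(j,b) via R1 from span(j,i), red(i,b)
round 5: derive span(j,d) via R1 from span(j,b), red(b,d)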